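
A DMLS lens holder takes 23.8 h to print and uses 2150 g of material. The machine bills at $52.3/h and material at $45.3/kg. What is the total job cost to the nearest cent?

$1342.14

Time charge = 52.3 × 23.8 = $1244.74.
Material cost: 45.3 × 2150/1000 → $97.395.
Total = 1244.74 + 97.395 = 1342.135 ≈ $1342.14.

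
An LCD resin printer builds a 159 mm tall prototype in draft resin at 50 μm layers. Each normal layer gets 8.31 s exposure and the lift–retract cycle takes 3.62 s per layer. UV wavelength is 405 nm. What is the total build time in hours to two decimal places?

10.54 hours

Number of layers: 159 / 0.05 → 3180 (rounded up).
Cycle time = 8.31 + 3.62 = 11.93 s.
Total = 3180 × 11.93 = 37937.4 s = 10.54 hours.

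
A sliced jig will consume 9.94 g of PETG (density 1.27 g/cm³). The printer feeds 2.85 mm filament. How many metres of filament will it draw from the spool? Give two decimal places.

1.23 m

Extruded volume: 9.94/1.27 = 7.8268 cm³ (7826.8 mm³).
A = π r² = π × 1.425² = 6.3794 mm².
Length = 7826.8 / 6.3794 = 1226.89 mm = 1.23 m.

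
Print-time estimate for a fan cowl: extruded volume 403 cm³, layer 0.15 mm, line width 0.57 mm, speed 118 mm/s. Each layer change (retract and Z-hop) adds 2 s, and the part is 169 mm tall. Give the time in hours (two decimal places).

Line area: 0.15 × 0.57 → 0.0855 mm².
Toolpath length = 403 cm³ / 0.0855 mm² = 403000 / 0.0855 = 4713450.3 mm.
Print-move time = 4713450.3 / 118, so 39944.5 s.
Number of layers: 169 / 0.15 → 1127 (rounded up).
Non-print overhead = 1127 × 2, so 2254 s.
Total = 39944.5 + 2254 = 42198.5 s = 11.72 hours.

11.72 hours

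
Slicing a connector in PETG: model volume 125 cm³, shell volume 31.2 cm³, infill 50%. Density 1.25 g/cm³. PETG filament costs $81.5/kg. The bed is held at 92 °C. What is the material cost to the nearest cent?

$7.96

Interior volume = 125 − 31.2 = 93.8 cm³.
Deposited infill = 0.50 × 93.8, so 46.9 cm³.
Total printed volume = 31.2 + 46.9 = 78.1 cm³.
Mass: 78.1 × 1.25 → 97.625 g.
Cost = 97.625 g / 1000 × $81.5/kg = $7.96.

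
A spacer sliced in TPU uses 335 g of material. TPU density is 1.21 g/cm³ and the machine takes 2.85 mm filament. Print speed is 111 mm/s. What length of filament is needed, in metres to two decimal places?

43.40 m

Extruded volume: 335/1.21 = 276.8595 cm³ (276859.5 mm³).
A = π r² = π × 1.425² = 6.3794 mm².
Length = 276859.5 / 6.3794 = 43398.99 mm = 43.40 m.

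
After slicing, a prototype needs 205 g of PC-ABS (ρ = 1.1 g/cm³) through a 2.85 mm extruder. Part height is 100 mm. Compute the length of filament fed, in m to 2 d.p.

Extruded volume: 205/1.1 = 186.3636 cm³ (186363.6 mm³).
Cross-section of 2.85 mm filament: π·(2.85/2)² = 6.3794 mm².
L = V/A = 186363.6/6.3794 = 29213.34 mm → 29.21 m.

29.21 m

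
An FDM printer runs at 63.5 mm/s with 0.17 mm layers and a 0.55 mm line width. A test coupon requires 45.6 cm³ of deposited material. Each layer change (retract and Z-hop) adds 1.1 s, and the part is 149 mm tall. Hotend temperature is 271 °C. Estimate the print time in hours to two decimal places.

2.40 hours

Line area: 0.17 × 0.55 → 0.0935 mm².
Toolpath length = 45.6 cm³ / 0.0935 mm² = 45600 / 0.0935 = 487700.5 mm.
Time extruding = 487700.5 / 63.5, so 7680.3 s.
Layer count = ceil(149 / 0.17) = 877.
Layer-change overhead = 877 × 1.1 = 964.7 s.
Altogether 7680.3 + 964.7 = 8645 s, i.e. 2.40 hours.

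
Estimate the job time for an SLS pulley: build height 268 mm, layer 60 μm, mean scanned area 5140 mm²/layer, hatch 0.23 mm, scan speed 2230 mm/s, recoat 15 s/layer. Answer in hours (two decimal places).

31.05 hours

Layers = ⌈268/0.06⌉ = 4467.
Hatch length per layer = 5140 / 0.23 = 22347.8 mm.
Laser time per layer = 22347.8 / 2230 = 10.0214 s.
Time per layer: 10.0214 + 15 → 25.0214 s.
4467 layers × 25.0214 s/layer = 111770.5938 s, i.e. 31.05 hours.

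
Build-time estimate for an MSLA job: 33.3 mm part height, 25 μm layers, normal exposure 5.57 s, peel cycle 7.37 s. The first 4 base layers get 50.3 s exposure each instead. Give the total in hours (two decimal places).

4.84 hours

Layer count = ceil(33.3 / 0.025) = 1332.
Base layers = 4 × (50.3 + 7.37) = 230.68 s.
Remaining layers = 1328 × (5.57 + 7.37) = 17184.32 s.
Total = 230.68 + 17184.32 = 17415 s = 4.84 hours.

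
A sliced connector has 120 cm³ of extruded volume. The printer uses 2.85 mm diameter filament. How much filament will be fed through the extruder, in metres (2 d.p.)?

A = π r² = π × 1.425² = 6.3794 mm².
Length = 120 cm³ / 6.3794 mm² = 120000 / 6.3794 = 18810.55 mm = 18.81 m.

18.81 m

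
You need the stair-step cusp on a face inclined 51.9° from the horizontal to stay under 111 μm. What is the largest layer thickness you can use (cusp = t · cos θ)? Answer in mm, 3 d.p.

t = h_c / cos θ = 0.111 / 0.6170 = 0.180 mm.

0.180 mm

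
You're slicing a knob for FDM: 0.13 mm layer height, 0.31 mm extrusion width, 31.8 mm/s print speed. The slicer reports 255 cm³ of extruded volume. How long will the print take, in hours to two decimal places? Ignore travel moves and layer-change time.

55.27 hours

Line area: 0.13 × 0.31 → 0.0403 mm².
Toolpath length = 255 cm³ / 0.0403 mm² = 255000 / 0.0403 = 6327543.4 mm.
Time extruding = 6327543.4 / 31.8, so 198979.4 s.
Converting: 198979.4 s = 55.27 hours.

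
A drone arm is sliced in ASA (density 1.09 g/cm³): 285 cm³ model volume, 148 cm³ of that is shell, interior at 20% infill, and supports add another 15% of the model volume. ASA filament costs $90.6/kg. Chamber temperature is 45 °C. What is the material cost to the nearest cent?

$21.54

Volume inside the shell: 285 − 148 → 137 cm³.
Deposited infill = 0.20 × 137 = 27.4 cm³.
Support = 0.15 × 285 = 42.75 cm³.
Total extruded: 148 + 27.4 + 42.75 → 218.15 cm³.
Mass: 218.15 × 1.09 → 237.7835 g.
At $90.6/kg: 237.7835/1000 × 90.6 = $21.54.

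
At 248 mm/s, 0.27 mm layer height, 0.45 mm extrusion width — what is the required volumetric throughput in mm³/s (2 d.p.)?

Bead cross-section = 0.27 × 0.45 = 0.1215 mm².
Q = v·A = 248 × 0.1215 = 30.13 mm³/s.

30.13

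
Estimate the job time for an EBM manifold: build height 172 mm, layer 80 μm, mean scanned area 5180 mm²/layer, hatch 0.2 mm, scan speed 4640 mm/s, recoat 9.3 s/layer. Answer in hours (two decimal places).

8.89 hours

Layer count = ceil(172 / 0.08) = 2150.
Scan path per layer: 5180 / 0.2 → 25900 mm.
Beam time per layer = 25900 / 4640, so 5.5819 s.
Per-layer time: 5.5819 + 9.3 → 14.8819 s.
2150 layers × 14.8819 s/layer = 31996.085 s, i.e. 8.89 hours.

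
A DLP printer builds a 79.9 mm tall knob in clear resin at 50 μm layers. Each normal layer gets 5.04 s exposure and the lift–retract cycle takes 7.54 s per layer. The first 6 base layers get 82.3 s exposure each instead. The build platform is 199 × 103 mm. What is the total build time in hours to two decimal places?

5.71 hours

Layer count = ceil(79.9 / 0.05) = 1598.
Burn-in layers = 6 × (82.3 + 7.54) = 539.04 s.
Remaining layers = 1592 × (5.04 + 7.54) = 20027.36 s.
Sum: 539.04 + 20027.36 = 20566.4 s → 5.71 hours.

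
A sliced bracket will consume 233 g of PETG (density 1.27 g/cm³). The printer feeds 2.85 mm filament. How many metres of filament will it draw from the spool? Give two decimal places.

28.76 m

Volume = 233 g / 1.27 g·cm⁻³ = 183.4646 cm³ = 183464.6 mm³.
A = π r² = π × 1.425² = 6.3794 mm².
L = V/A = 183464.6/6.3794 = 28758.91 mm → 28.76 m.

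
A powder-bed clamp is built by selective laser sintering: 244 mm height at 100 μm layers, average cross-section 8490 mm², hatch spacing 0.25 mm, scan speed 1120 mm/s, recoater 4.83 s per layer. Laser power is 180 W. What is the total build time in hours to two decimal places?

Number of layers: 244 / 0.1 → 2440 (rounded up).
Scan path per layer = 8490 / 0.25 = 33960 mm.
Laser time per layer = 33960 / 1120, so 30.3214 s.
Per-layer time: 30.3214 + 4.83 → 35.1514 s.
Total: 2440 × 35.1514 s = 85769.416 s → 23.82 hours.

23.82 hours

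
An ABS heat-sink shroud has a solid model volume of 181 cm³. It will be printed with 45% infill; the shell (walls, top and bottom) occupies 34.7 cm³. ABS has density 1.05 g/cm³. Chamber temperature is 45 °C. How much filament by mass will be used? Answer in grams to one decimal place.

105.6 g

Volume inside the shell: 181 − 34.7 → 146.3 cm³.
Deposited infill = 0.45 × 146.3 = 65.835 cm³.
Total extruded = 34.7 + 65.835, so 100.535 cm³.
Mass = 100.535 × 1.05, so 105.56175 g.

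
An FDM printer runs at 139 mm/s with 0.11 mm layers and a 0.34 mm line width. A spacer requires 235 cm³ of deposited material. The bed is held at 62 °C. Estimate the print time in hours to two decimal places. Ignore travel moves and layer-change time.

Extrusion cross-section: 0.11 × 0.34 → 0.0374 mm².
Path length: 235000 mm³ / 0.0374 mm² → 6283422.5 mm.
Print-move time: 6283422.5 / 139 → 45204.5 s.
In the requested units: 45204.5 s = 12.56 hours.

12.56 hours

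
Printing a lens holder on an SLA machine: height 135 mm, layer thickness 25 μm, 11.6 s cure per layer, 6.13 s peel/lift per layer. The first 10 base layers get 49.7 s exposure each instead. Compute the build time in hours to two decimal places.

26.70 hours

Layers = ⌈135/0.025⌉ = 5400.
Bottom layers: 10 × (49.7 + 6.13) → 558.3 s.
Regular layers: 5390 × (11.6 + 6.13) → 95564.7 s.
Total = 558.3 + 95564.7 = 96123 s = 26.70 hours.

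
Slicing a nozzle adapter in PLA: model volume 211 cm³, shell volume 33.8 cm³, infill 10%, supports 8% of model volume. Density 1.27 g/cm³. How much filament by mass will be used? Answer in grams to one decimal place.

86.9 g

Infill region = 211 − 33.8 = 177.2 cm³.
Deposited infill = 0.10 × 177.2, so 17.72 cm³.
Support = 0.08 × 211, so 16.88 cm³.
Deposited volume: 33.8 + 17.72 + 16.88 → 68.4 cm³.
Mass = 68.4 × 1.27 = 86.868 g.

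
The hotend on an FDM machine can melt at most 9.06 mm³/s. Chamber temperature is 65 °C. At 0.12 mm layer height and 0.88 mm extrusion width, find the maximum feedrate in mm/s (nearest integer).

Bead cross-section: 0.12 × 0.88 → 0.1056 mm².
v_max = Q/A = 9.06/0.1056 = 85.80 mm/s → 86 mm/s.

86 mm/s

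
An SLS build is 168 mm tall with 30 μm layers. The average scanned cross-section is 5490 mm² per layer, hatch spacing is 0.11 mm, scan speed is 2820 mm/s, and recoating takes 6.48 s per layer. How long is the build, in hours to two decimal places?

Number of layers: 168 / 0.03 → 5600 (rounded up).
Hatch length per layer = 5490 / 0.11, so 49909.1 mm.
Laser time per layer = 49909.1 / 2820 = 17.6983 s.
Layer cycle: 17.6983 + 6.48 → 24.1783 s.
Total: 5600 × 24.1783 s = 135398.48 s → 37.61 hours.

37.61 hours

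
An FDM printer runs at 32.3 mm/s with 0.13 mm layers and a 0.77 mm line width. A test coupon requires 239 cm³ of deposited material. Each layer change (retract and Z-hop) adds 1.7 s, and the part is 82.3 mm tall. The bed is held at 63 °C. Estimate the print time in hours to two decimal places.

20.83 hours

Line area: 0.13 × 0.77 → 0.1001 mm².
Total extruded path = 239000/0.1001 = 2387612.4 mm.
Extrusion time: 2387612.4 / 32.3 → 73919.9 s.
Number of layers: 82.3 / 0.13 → 634 (rounded up).
Layer-change overhead: 634 × 1.7 → 1077.8 s.
Altogether 73919.9 + 1077.8 = 74997.7 s, i.e. 20.83 hours.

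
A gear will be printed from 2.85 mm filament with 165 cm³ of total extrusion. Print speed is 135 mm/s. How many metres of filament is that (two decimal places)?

25.86 m

Filament cross-section = π × (2.85/2)² = 6.3794 mm².
Length = 165 cm³ / 6.3794 mm² = 165000 / 6.3794 = 25864.5 mm = 25.86 m.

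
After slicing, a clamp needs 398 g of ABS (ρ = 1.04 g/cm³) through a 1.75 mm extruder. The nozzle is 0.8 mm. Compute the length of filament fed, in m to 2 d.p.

Volume = 398 g / 1.04 g·cm⁻³ = 382.6923 cm³ = 382692.3 mm³.
Cross-section of 1.75 mm filament: π·(1.75/2)² = 2.4053 mm².
Length = 382692.3 / 2.4053 = 159103.77 mm = 159.10 m.

159.10 m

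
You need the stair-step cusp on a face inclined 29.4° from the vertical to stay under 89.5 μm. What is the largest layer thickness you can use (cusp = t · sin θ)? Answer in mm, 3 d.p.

sin(29.4°) = 0.4909; t_max = 0.0895/0.4909 = 0.182 mm.

0.182 mm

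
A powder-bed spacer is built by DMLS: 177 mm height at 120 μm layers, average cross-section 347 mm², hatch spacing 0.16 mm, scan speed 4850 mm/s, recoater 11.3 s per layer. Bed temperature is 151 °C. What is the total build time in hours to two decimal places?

4.81 hours

Layer count = ceil(177 / 0.12) = 1475.
Hatch length per layer: 347 / 0.16 → 2168.8 mm.
Scan time per layer = 2168.8 / 4850 = 0.4472 s.
Layer cycle: 0.4472 + 11.3 → 11.7472 s.
1475 layers × 11.7472 s/layer = 17327.12 s, i.e. 4.81 hours.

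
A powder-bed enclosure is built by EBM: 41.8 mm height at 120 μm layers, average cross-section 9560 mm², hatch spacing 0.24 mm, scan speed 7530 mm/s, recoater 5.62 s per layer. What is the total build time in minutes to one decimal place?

63.5 minutes

Layer count = ceil(41.8 / 0.12) = 349.
Per-layer scan distance: 9560 / 0.24 → 39833.3 mm.
Beam time per layer: 39833.3 / 7530 → 5.2899 s.
Per-layer time = 5.2899 + 5.62, so 10.9099 s.
Total: 349 × 10.9099 s = 3807.5551 s → 63.5 minutes.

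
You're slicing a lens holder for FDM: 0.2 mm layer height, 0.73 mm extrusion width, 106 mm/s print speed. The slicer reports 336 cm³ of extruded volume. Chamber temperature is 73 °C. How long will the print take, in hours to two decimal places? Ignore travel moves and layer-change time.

6.03 hours

Bead cross-section: 0.2 × 0.73 → 0.146 mm².
Toolpath length = 336 cm³ / 0.146 mm² = 336000 / 0.146 = 2301369.9 mm.
Time extruding = 2301369.9 / 106 = 21711 s.
21711 s = 6.03 hours.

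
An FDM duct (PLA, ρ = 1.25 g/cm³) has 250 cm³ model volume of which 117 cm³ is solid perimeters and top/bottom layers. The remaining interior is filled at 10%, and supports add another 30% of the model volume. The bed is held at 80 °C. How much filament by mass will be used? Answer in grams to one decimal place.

Volume inside the shell = 250 − 117, so 133 cm³.
Infill deposited = 0.10 × 133 = 13.3 cm³.
Support = 0.30 × 250 = 75 cm³.
Total printed volume = 117 + 13.3 + 75, so 205.3 cm³.
Mass = 205.3 × 1.25 = 256.625 g.

256.6 g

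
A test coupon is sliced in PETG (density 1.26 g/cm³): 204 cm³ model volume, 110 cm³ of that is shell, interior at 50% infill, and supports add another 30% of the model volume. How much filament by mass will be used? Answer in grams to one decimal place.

274.9 g

Volume inside the shell: 204 − 110 → 94 cm³.
Infill volume = 0.50 × 94, so 47 cm³.
Support = 0.30 × 204 = 61.2 cm³.
Total printed volume: 110 + 47 + 61.2 → 218.2 cm³.
Mass = 218.2 × 1.26, so 274.932 g.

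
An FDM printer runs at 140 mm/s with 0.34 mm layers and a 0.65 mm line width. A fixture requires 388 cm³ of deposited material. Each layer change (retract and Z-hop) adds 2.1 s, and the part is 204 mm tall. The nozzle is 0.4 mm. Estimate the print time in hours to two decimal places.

Extrusion cross-section = 0.34 × 0.65, so 0.221 mm².
Toolpath length = 388 cm³ / 0.221 mm² = 388000 / 0.221 = 1755656.1 mm.
Time extruding = 1755656.1 / 140 = 12540.4 s.
Layers = ⌈204/0.34⌉ = 600.
Non-print overhead: 600 × 2.1 → 1260 s.
Altogether 12540.4 + 1260 = 13800.4 s, i.e. 3.83 hours.

3.83 hours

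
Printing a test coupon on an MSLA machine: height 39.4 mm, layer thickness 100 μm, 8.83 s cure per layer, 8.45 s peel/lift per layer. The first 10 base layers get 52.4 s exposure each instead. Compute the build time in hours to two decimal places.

Layer count = ceil(39.4 / 0.1) = 394.
Burn-in layers = 10 × (52.4 + 8.45) = 608.5 s.
Regular layers = 384 × (8.83 + 8.45) = 6635.52 s.
Sum: 608.5 + 6635.52 = 7244.02 s → 2.01 hours.

2.01 hours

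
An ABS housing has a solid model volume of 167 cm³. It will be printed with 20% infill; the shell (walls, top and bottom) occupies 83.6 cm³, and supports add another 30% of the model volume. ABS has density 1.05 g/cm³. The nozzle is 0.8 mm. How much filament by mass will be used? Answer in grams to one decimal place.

157.9 g

Volume inside the shell = 167 − 83.6, so 83.4 cm³.
Deposited infill = 0.20 × 83.4 = 16.68 cm³.
Support = 0.30 × 167 = 50.1 cm³.
Total extruded = 83.6 + 16.68 + 50.1 = 150.38 cm³.
Mass: 150.38 × 1.05 → 157.899 g.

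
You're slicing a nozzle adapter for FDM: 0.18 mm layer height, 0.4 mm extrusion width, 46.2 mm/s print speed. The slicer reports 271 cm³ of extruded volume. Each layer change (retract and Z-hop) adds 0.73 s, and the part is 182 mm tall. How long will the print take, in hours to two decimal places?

Extrusion cross-section: 0.18 × 0.4 → 0.072 mm².
Toolpath length = 271 cm³ / 0.072 mm² = 271000 / 0.072 = 3763888.9 mm.
Extrusion time: 3763888.9 / 46.2 → 81469.5 s.
Number of layers: 182 / 0.18 → 1012 (rounded up).
Z-hop total = 1012 × 0.73 = 738.76 s.
Altogether 81469.5 + 738.76 = 82208.26 s, i.e. 22.84 hours.

22.84 hours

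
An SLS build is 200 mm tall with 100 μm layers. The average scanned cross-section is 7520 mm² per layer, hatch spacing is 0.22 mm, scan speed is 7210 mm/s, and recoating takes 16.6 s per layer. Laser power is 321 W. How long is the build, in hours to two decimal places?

11.86 hours

Layer count = ceil(200 / 0.1) = 2000.
Per-layer scan distance: 7520 / 0.22 → 34181.8 mm.
Per-layer scan time: 34181.8 / 7210 → 4.7409 s.
Per-layer time: 4.7409 + 16.6 → 21.3409 s.
Total: 2000 × 21.3409 s = 42681.8 s → 11.86 hours.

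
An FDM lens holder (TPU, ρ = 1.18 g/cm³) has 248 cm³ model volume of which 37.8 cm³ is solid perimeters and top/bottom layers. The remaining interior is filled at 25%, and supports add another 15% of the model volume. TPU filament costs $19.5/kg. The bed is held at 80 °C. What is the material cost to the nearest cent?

Volume inside the shell: 248 − 37.8 → 210.2 cm³.
Infill deposited: 0.25 × 210.2 → 52.55 cm³.
Support = 0.15 × 248 = 37.2 cm³.
Total extruded = 37.8 + 52.55 + 37.2 = 127.55 cm³.
Mass = 127.55 × 1.18 = 150.509 g.
At $19.5/kg: 150.509/1000 × 19.5 = $2.93.

$2.93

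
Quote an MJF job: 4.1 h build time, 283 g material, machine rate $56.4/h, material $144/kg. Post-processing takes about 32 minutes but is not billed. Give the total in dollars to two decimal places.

$271.99

Machine-time cost: 56.4 × 4.1 → $231.24.
Feedstock cost = 144 × 283/1000 = $40.752.
Total = 231.24 + 40.752 = 271.992 ≈ $271.99.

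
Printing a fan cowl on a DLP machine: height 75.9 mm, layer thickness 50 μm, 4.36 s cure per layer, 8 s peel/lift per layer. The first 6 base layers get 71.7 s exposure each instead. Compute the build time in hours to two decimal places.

5.32 hours

Number of layers: 75.9 / 0.05 → 1518 (rounded up).
Burn-in layers = 6 × (71.7 + 8) = 478.2 s.
Regular layers = 1512 × (4.36 + 8) = 18688.32 s.
Total = 478.2 + 18688.32 = 19166.52 s = 5.32 hours.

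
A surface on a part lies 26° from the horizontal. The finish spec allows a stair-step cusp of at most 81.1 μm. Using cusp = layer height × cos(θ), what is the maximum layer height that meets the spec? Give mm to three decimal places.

0.090 mm

t = h_c / cos θ = 0.0811 / 0.8988 = 0.090 mm.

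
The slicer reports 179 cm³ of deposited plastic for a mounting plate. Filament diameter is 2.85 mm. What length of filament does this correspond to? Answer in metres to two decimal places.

28.06 m

Filament cross-section = π × (2.85/2)² = 6.3794 mm².
L = 179000 mm³ / 6.3794 mm² = 28059.07 mm, i.e. 28.06 m.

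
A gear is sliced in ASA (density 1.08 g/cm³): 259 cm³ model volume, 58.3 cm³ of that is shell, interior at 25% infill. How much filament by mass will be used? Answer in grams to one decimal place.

117.2 g

Infill region = 259 − 58.3 = 200.7 cm³.
Infill volume: 0.25 × 200.7 → 50.175 cm³.
Total printed volume: 58.3 + 50.175 → 108.475 cm³.
Mass = 108.475 × 1.08 = 117.153 g.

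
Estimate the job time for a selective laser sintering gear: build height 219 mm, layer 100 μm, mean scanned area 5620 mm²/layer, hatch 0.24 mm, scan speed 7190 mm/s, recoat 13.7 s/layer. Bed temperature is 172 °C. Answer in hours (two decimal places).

Layers = ⌈219/0.1⌉ = 2190.
Per-layer scan distance: 5620 / 0.24 → 23416.7 mm.
Per-layer scan time = 23416.7 / 7190, so 3.2568 s.
Per-layer time = 3.2568 + 13.7, so 16.9568 s.
Build time = 2190 × 16.9568 = 37135.392 s = 10.32 hours.

10.32 hours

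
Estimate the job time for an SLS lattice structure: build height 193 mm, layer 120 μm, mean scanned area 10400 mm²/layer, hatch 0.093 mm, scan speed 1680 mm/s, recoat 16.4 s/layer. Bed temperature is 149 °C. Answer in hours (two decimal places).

Layer count = ceil(193 / 0.12) = 1609.
Scan path per layer: 10400 / 0.093 → 111828 mm.
Scan time per layer = 111828 / 1680 = 66.5643 s.
Layer cycle: 66.5643 + 16.4 → 82.9643 s.
Build time = 1609 × 82.9643 = 133489.5587 s = 37.08 hours.

37.08 hours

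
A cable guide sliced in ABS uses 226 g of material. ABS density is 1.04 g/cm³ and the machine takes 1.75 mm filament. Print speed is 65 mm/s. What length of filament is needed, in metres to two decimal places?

90.35 m

Extruded volume: 226/1.04 = 217.3077 cm³ (217307.7 mm³).
Cross-section of 1.75 mm filament: π·(1.75/2)² = 2.4053 mm².
Length = 217307.7 / 2.4053 = 90345.36 mm = 90.35 m.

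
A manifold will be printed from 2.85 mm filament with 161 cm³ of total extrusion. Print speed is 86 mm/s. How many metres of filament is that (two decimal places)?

Cross-section of 2.85 mm filament: π·(2.85/2)² = 6.3794 mm².
Length = 161 cm³ / 6.3794 mm² = 161000 / 6.3794 = 25237.48 mm = 25.24 m.

25.24 m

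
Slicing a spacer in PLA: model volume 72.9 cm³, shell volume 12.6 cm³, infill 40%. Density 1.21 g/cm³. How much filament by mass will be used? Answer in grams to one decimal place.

Interior volume = 72.9 − 12.6, so 60.3 cm³.
Infill deposited = 0.40 × 60.3 = 24.12 cm³.
Deposited volume: 12.6 + 24.12 → 36.72 cm³.
Mass = 36.72 × 1.21 = 44.4312 g.

44.4 g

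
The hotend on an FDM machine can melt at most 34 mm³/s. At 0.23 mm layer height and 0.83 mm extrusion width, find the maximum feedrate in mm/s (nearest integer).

Bead cross-section = 0.23 × 0.83, so 0.1909 mm².
v_max = Q/A = 34/0.1909 = 178.10 mm/s → 178 mm/s.

178 mm/s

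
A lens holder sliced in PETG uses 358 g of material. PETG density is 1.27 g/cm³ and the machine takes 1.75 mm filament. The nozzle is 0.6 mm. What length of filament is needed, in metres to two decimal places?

Extruded volume: 358/1.27 = 281.8898 cm³ (281889.8 mm³).
Filament cross-section = π × (1.75/2)² = 2.4053 mm².
Length = 281889.8 / 2.4053 = 117195.28 mm = 117.20 m.

117.20 m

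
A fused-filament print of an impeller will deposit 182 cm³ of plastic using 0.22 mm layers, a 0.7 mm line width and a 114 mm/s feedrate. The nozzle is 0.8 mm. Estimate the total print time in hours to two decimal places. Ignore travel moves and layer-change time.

Bead cross-section = 0.22 × 0.7 = 0.154 mm².
Total extruded path = 182000/0.154 = 1181818.2 mm.
Print-move time = 1181818.2 / 114 = 10366.8 s.
That's 10366.8 s → 2.88 hours.

2.88 hours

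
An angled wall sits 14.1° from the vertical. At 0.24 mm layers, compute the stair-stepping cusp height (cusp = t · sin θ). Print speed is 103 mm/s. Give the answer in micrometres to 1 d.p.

sin(14.1°) = 0.2436, so cusp = 0.24 × 0.2436 = 0.058464 mm → 58.5 μm.

58.5 μm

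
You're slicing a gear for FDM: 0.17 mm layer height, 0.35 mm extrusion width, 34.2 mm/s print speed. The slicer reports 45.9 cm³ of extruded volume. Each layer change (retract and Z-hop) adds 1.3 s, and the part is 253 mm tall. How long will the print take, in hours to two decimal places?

6.80 hours

Line area: 0.17 × 0.35 → 0.0595 mm².
Toolpath length = 45.9 cm³ / 0.0595 mm² = 45900 / 0.0595 = 771428.6 mm.
Print-move time: 771428.6 / 34.2 → 22556.4 s.
Number of layers: 253 / 0.17 → 1489 (rounded up).
Non-print overhead = 1489 × 1.3 = 1935.7 s.
Total = 22556.4 + 1935.7 = 24492.1 s = 6.80 hours.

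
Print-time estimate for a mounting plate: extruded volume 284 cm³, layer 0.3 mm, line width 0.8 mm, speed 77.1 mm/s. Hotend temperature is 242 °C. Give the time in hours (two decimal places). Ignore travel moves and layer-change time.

Bead cross-section = 0.3 × 0.8 = 0.24 mm².
Toolpath length = 284 cm³ / 0.24 mm² = 284000 / 0.24 = 1183333.3 mm.
Print-move time: 1183333.3 / 77.1 → 15348 s.
15348 s = 4.26 hours.

4.26 hours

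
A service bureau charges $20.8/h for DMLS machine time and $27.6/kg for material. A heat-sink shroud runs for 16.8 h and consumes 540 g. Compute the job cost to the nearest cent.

$364.34

Time charge = 20.8 × 16.8 = $349.44.
Material charge = 27.6 × 540/1000, so $14.904.
Total = 349.44 + 14.904 = 364.344 ≈ $364.34.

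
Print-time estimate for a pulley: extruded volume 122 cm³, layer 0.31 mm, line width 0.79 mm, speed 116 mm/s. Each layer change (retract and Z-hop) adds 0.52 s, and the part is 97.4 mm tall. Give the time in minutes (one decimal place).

Bead cross-section = 0.31 × 0.79, so 0.2449 mm².
Path length: 122000 mm³ / 0.2449 mm² → 498162.5 mm.
Print-move time = 498162.5 / 116 = 4294.5 s.
Layer count = ceil(97.4 / 0.31) = 315.
Z-hop total = 315 × 0.52 = 163.8 s.
Altogether 4294.5 + 163.8 = 4458.3 s, i.e. 74.3 minutes.

74.3 minutes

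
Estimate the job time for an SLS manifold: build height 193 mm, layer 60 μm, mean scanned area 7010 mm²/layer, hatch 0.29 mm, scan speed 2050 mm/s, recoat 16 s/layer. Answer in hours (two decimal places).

24.83 hours

Number of layers: 193 / 0.06 → 3217 (rounded up).
Hatch length per layer: 7010 / 0.29 → 24172.4 mm.
Per-layer scan time: 24172.4 / 2050 → 11.7914 s.
Layer cycle: 11.7914 + 16 → 27.7914 s.
3217 layers × 27.7914 s/layer = 89404.9338 s, i.e. 24.83 hours.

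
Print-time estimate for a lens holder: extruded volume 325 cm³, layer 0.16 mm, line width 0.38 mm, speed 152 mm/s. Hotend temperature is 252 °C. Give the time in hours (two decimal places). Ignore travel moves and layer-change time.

9.77 hours

Extrusion cross-section: 0.16 × 0.38 → 0.0608 mm².
Total extruded path = 325000/0.0608 = 5345394.7 mm.
Print-move time = 5345394.7 / 152, so 35167.1 s.
Converting: 35167.1 s = 9.77 hours.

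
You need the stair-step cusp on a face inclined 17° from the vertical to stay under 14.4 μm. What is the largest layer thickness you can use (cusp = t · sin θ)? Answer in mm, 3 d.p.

0.049 mm

t = h_c / sin θ = 0.0144 / 0.2924 = 0.049 mm.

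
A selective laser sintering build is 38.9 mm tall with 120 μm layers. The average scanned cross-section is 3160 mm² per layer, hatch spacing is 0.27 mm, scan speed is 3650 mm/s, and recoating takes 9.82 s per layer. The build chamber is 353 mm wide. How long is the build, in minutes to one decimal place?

70.6 minutes

Number of layers: 38.9 / 0.12 → 325 (rounded up).
Scan path per layer = 3160 / 0.27, so 11703.7 mm.
Laser time per layer = 11703.7 / 3650, so 3.2065 s.
Per-layer time = 3.2065 + 9.82 = 13.0265 s.
325 layers × 13.0265 s/layer = 4233.6125 s, i.e. 70.6 minutes.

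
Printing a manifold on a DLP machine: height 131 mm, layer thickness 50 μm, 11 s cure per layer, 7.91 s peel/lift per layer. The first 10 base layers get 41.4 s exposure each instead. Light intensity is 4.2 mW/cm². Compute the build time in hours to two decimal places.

Number of layers: 131 / 0.05 → 2620 (rounded up).
Bottom layers = 10 × (41.4 + 7.91) = 493.1 s.
Normal layers: 2610 × (11 + 7.91) → 49355.1 s.
Sum: 493.1 + 49355.1 = 49848.2 s → 13.85 hours.

13.85 hours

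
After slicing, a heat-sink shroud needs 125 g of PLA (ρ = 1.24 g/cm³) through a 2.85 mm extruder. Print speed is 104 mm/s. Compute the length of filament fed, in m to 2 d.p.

Extruded volume: 125/1.24 = 100.8065 cm³ (100806.5 mm³).
A = π r² = π × 1.425² = 6.3794 mm².
L = V/A = 100806.5/6.3794 = 15801.88 mm → 15.80 m.

15.80 m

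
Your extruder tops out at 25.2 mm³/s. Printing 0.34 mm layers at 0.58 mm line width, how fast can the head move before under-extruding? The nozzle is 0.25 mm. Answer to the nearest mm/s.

Extrusion cross-section = 0.34 × 0.58 = 0.1972 mm².
v_max = Q/A = 25.2/0.1972 = 127.79 mm/s → 128 mm/s.

128 mm/s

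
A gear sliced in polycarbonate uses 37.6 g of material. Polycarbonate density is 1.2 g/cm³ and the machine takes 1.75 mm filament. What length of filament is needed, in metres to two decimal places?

13.03 m

Volume = 37.6 g / 1.2 g·cm⁻³ = 31.3333 cm³ = 31333.3 mm³.
A = π r² = π × 0.875² = 2.4053 mm².
L = V/A = 31333.3/2.4053 = 13026.77 mm → 13.03 m.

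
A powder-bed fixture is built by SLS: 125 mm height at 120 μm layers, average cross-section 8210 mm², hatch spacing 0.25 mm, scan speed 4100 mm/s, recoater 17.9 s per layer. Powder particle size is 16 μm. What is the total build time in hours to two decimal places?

7.50 hours

Layers = ⌈125/0.12⌉ = 1042.
Scan path per layer = 8210 / 0.25 = 32840 mm.
Per-layer scan time = 32840 / 4100 = 8.0098 s.
Layer cycle = 8.0098 + 17.9 = 25.9098 s.
Build time = 1042 × 25.9098 = 26998.0116 s = 7.50 hours.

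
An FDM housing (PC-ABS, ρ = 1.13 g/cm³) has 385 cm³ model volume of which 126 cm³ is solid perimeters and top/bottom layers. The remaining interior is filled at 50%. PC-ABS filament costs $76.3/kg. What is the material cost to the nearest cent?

Volume inside the shell: 385 − 126 → 259 cm³.
Infill volume = 0.50 × 259, so 129.5 cm³.
Deposited volume = 126 + 129.5, so 255.5 cm³.
Mass: 255.5 × 1.13 → 288.715 g.
Cost = 288.715 g / 1000 × $76.3/kg = $22.03.

$22.03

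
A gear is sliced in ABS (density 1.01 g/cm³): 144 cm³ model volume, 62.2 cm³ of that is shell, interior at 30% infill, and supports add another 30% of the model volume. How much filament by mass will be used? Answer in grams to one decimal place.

Infill region = 144 − 62.2 = 81.8 cm³.
Deposited infill: 0.30 × 81.8 → 24.54 cm³.
Support = 0.30 × 144 = 43.2 cm³.
Deposited volume = 62.2 + 24.54 + 43.2 = 129.94 cm³.
Mass = 129.94 × 1.01, so 131.2394 g.

131.2 g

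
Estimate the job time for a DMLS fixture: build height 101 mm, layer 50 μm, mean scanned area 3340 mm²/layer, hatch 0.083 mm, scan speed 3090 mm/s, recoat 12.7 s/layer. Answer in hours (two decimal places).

Layer count = ceil(101 / 0.05) = 2020.
Scan path per layer = 3340 / 0.083, so 40241 mm.
Scan time per layer = 40241 / 3090, so 13.023 s.
Layer cycle = 13.023 + 12.7, so 25.723 s.
2020 layers × 25.723 s/layer = 51960.46 s, i.e. 14.43 hours.

14.43 hours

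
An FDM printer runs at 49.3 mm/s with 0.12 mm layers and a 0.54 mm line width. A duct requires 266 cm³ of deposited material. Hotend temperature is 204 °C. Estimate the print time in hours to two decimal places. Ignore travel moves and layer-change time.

23.13 hours

Extrusion cross-section = 0.12 × 0.54 = 0.0648 mm².
Path length: 266000 mm³ / 0.0648 mm² → 4104938.3 mm.
Print-move time = 4104938.3 / 49.3, so 83264.5 s.
That's 83264.5 s → 23.13 hours.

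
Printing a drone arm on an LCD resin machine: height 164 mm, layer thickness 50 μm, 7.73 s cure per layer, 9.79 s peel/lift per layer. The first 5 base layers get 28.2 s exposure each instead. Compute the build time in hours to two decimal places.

Layer count = ceil(164 / 0.05) = 3280.
Bottom layers = 5 × (28.2 + 9.79) = 189.95 s.
Regular layers = 3275 × (7.73 + 9.79) = 57378 s.
Total = 189.95 + 57378 = 57567.95 s = 15.99 hours.

15.99 hours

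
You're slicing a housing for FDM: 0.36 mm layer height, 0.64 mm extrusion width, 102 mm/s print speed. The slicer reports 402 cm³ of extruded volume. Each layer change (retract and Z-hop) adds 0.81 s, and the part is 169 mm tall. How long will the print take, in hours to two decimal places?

Bead cross-section = 0.36 × 0.64 = 0.2304 mm².
Total extruded path = 402000/0.2304 = 1744791.7 mm.
Extrusion time = 1744791.7 / 102 = 17105.8 s.
Layers = ⌈169/0.36⌉ = 470.
Z-hop total: 470 × 0.81 → 380.7 s.
Altogether 17105.8 + 380.7 = 17486.5 s, i.e. 4.86 hours.

4.86 hours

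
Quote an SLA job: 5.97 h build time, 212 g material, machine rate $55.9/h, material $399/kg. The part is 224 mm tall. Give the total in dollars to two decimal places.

$418.31

Time charge = 55.9 × 5.97 = $333.723.
Feedstock cost: 399 × 212/1000 → $84.588.
Total = 333.723 + 84.588 = 418.311 ≈ $418.31.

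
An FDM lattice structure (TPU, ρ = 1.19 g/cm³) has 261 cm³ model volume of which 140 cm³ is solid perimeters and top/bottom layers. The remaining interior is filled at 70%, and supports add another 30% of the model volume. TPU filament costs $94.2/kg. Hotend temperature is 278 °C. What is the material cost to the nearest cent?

Interior volume = 261 − 140, so 121 cm³.
Infill deposited = 0.70 × 121, so 84.7 cm³.
Support = 0.30 × 261 = 78.3 cm³.
Total extruded = 140 + 84.7 + 78.3, so 303 cm³.
Mass: 303 × 1.19 → 360.57 g.
At $94.2/kg: 360.57/1000 × 94.2 = $33.97.

$33.97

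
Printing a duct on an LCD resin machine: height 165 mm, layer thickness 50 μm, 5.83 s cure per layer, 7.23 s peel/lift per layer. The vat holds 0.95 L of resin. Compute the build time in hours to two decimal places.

11.97 hours

Layer count = ceil(165 / 0.05) = 3300.
Each layer takes: 5.83 + 7.23 → 13.06 s.
Build time: 3300 × 13.06 s = 43098 s, i.e. 11.97 hours.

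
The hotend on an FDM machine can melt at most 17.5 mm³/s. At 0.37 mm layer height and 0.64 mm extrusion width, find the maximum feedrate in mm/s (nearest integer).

74 mm/s

Bead cross-section = 0.37 × 0.64, so 0.2368 mm².
Max speed = 17.5 / 0.2368 = 73.90 ≈ 74 mm/s.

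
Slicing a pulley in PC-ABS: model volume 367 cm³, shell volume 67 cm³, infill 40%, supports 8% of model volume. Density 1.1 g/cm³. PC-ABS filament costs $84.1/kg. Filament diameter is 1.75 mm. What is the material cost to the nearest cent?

Infill region = 367 − 67 = 300 cm³.
Deposited infill: 0.40 × 300 → 120 cm³.
Support: 0.08 × 367 → 29.36 cm³.
Deposited volume = 67 + 120 + 29.36, so 216.36 cm³.
Mass = 216.36 × 1.1, so 237.996 g.
At $84.1/kg: 237.996/1000 × 84.1 = $20.02.

$20.02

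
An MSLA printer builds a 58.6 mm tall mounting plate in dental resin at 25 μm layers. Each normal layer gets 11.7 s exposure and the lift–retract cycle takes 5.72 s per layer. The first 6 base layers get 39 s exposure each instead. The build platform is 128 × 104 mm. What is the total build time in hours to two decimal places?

Layer count = ceil(58.6 / 0.025) = 2344.
Base layers: 6 × (39 + 5.72) → 268.32 s.
Regular layers: 2338 × (11.7 + 5.72) → 40727.96 s.
Sum: 268.32 + 40727.96 = 40996.28 s → 11.39 hours.

11.39 hours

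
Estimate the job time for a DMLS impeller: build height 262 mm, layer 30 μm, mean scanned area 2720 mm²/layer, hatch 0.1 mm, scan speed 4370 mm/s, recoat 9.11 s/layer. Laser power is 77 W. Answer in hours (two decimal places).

37.20 hours

Number of layers: 262 / 0.03 → 8734 (rounded up).
Per-layer scan distance = 2720 / 0.1, so 27200 mm.
Scan time per layer = 27200 / 4370, so 6.2243 s.
Time per layer: 6.2243 + 9.11 → 15.3343 s.
Total: 8734 × 15.3343 s = 133929.7762 s → 37.20 hours.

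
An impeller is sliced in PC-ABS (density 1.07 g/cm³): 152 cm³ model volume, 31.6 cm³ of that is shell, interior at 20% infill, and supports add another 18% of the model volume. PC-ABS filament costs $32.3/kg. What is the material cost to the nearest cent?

$2.87

Interior volume: 152 − 31.6 → 120.4 cm³.
Deposited infill = 0.20 × 120.4, so 24.08 cm³.
Support: 0.18 × 152 → 27.36 cm³.
Deposited volume = 31.6 + 24.08 + 27.36, so 83.04 cm³.
Mass = 83.04 × 1.07 = 88.8528 g.
Cost = 88.8528 g / 1000 × $32.3/kg = $2.87.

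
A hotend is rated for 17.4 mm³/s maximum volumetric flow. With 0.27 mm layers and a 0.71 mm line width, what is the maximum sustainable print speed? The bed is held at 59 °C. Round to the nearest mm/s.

A = 0.27 × 0.71 = 0.1917 mm².
Max speed = 17.4 / 0.1917 = 90.77 ≈ 91 mm/s.

91 mm/s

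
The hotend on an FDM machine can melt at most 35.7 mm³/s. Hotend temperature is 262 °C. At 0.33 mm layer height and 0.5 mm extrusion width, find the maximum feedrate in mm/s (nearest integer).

216 mm/s

A = 0.33 × 0.5, so 0.165 mm².
v_max = Q/A = 35.7/0.165 = 216.36 mm/s → 216 mm/s.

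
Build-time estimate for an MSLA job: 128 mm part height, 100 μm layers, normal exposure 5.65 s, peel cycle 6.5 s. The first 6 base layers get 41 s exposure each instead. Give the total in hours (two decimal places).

Number of layers: 128 / 0.1 → 1280 (rounded up).
Base layers = 6 × (41 + 6.5), so 285 s.
Regular layers: 1274 × (5.65 + 6.5) → 15479.1 s.
Sum: 285 + 15479.1 = 15764.1 s → 4.38 hours.

4.38 hours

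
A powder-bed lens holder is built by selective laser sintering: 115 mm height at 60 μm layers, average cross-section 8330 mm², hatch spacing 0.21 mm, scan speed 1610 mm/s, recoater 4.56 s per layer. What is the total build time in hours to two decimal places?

Layers = ⌈115/0.06⌉ = 1917.
Per-layer scan distance = 8330 / 0.21, so 39666.7 mm.
Scan time per layer = 39666.7 / 1610 = 24.6377 s.
Time per layer = 24.6377 + 4.56, so 29.1977 s.
Total: 1917 × 29.1977 s = 55971.9909 s → 15.55 hours.

15.55 hours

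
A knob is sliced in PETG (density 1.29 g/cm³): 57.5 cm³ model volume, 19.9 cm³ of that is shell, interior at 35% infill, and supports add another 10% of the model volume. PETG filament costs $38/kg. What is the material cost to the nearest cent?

Interior volume: 57.5 − 19.9 → 37.6 cm³.
Infill volume: 0.35 × 37.6 → 13.16 cm³.
Support: 0.10 × 57.5 → 5.75 cm³.
Deposited volume = 19.9 + 13.16 + 5.75 = 38.81 cm³.
Mass = 38.81 × 1.29 = 50.0649 g.
Cost = 50.0649 g / 1000 × $38/kg = $1.90.

$1.90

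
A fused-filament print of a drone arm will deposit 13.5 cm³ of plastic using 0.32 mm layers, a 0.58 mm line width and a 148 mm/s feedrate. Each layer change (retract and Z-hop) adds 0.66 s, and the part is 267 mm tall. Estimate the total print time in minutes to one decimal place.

Bead cross-section: 0.32 × 0.58 → 0.1856 mm².
Toolpath length = 13.5 cm³ / 0.1856 mm² = 13500 / 0.1856 = 72737.1 mm.
Extrusion time: 72737.1 / 148 → 491.5 s.
Layer count = ceil(267 / 0.32) = 835.
Z-hop total = 835 × 0.66 = 551.1 s.
Altogether 491.5 + 551.1 = 1042.6 s, i.e. 17.4 minutes.

17.4 minutes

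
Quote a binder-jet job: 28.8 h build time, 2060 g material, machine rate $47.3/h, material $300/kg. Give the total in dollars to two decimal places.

Machine cost = 47.3 × 28.8 = $1362.24.
Feedstock cost = 300 × 2060/1000, so $618.00.
Total = 1362.24 + 618.00 = $1980.24.

$1980.24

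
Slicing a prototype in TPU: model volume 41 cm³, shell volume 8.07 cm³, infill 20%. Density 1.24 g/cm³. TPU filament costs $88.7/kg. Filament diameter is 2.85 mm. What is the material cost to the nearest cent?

$1.61

Interior volume = 41 − 8.07, so 32.93 cm³.
Deposited infill: 0.20 × 32.93 → 6.586 cm³.
Total printed volume = 8.07 + 6.586, so 14.656 cm³.
Mass = 14.656 × 1.24 = 18.17344 g.
At $88.7/kg: 18.17344/1000 × 88.7 = $1.61.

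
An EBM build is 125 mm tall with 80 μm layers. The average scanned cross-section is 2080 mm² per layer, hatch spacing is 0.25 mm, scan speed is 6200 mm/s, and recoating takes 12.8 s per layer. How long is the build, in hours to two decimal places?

Layer count = ceil(125 / 0.08) = 1563.
Scan path per layer: 2080 / 0.25 → 8320 mm.
Scan time per layer = 8320 / 6200, so 1.3419 s.
Per-layer time = 1.3419 + 12.8, so 14.1419 s.
Total: 1563 × 14.1419 s = 22103.7897 s → 6.14 hours.

6.14 hours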